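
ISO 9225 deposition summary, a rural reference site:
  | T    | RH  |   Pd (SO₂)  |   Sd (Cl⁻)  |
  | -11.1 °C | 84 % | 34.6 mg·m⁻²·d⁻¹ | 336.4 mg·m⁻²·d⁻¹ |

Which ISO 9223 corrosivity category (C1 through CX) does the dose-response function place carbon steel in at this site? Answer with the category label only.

C3

carbon steel: T≤10 °C ⇒ hinge +0.150·(-11.1−10) = -3.1650
  SO₂ term: 1.77·34.6^0.52·exp(0.02·84-3.1650) = 2.531
  Sd branch = 0.102·Sd^0.62·e^(0.033·RH+0.04·T) = 38.57 μm/a
  r_corr = 2.531 + 38.57 = 41.1 μm/a
41.1 μm/a falls in (25, 50] for carbon steel → category C3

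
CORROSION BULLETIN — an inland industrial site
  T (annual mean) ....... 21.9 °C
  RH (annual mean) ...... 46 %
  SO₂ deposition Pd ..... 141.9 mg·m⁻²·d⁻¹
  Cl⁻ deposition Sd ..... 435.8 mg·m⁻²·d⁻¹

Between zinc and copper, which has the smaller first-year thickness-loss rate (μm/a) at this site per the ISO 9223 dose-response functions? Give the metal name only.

copper

zinc: temperature factor f = -0.071·(11.9) = -0.8449
  SO₂ term: 0.0129·141.9^0.44·exp(0.046·46-0.8449) = 0.4069
  Cl⁻ term: 0.0175·435.8^0.57·exp(0.008·46+0.085·21.9) = 5.196
  sum: 0.4069 + 5.196 → r_corr = 5.603 μm/a
copper: temperature factor f = -0.080·(11.9) = -0.9520
  SO₂ term: 0.0053·141.9^0.26·exp(0.059·46-0.9520) = 0.1119
  Sd branch = 0.01025·Sd^0.27·e^(0.036·RH+0.049·T) = 0.8101 μm/a
  sum: 0.1119 + 0.8101 → r_corr = 0.9221 μm/a
Ordering by μm/a: zinc (5.6) > copper (0.922)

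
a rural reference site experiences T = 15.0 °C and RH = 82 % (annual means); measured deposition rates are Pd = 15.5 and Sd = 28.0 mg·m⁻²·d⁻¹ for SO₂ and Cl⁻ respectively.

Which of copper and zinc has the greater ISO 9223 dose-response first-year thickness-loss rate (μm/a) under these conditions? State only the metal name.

copper: temperature factor f = -0.080·(5.0) = -0.4000
  sulphur-dioxide contribution → 0.9145 μm/a
  chloride contribution → 1.006 μm/a
  ⇒ r_corr(copper) = 1.921 μm/a
zinc: temperature factor f = -0.071·(5.0) = -0.3550
  sulphur-dioxide contribution → 1.313 μm/a
  chloride contribution → 0.8064 μm/a
  ⇒ r_corr(zinc) = 2.12 μm/a
Ordering by μm/a: zinc (2.12) > copper (1.92)

zinc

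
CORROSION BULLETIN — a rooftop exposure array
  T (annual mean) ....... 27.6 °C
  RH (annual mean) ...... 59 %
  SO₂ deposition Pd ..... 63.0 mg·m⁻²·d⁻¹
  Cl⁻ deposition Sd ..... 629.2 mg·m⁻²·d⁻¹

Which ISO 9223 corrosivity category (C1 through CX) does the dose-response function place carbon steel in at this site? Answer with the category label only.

carbon steel: f(T) = -0.054·(T−10) [T>10 °C] = -0.9504
  sulphur-dioxide contribution → 19.2 μm/a
  chloride contribution → 117.2 μm/a
  ⇒ r_corr(carbon steel) = 136.4 μm/a
Category bounds: 80…200 μm/a bracket r_corr ⇒ C5

C5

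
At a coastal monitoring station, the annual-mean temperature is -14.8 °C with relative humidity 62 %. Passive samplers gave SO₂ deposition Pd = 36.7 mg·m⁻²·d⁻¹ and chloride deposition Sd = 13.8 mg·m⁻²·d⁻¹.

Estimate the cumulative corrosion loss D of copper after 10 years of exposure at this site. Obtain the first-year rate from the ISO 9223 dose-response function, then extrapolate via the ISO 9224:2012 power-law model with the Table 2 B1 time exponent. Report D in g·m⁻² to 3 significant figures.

copper: T≤10 °C ⇒ hinge +0.126·(-14.8−10) = -3.1248
  Pd branch = 0.0053·Pd^0.26·e^(0.059·RH+f) = 0.02305 μm/a
  Cl⁻ term: 0.01025·13.8^0.27·exp(0.036·62+0.049·-14.8) = 0.09395
  r_corr = 0.02305 + 0.09395 = 0.117 μm/a
ISO 9224: D(t) = r_corr · t^b with b = 0.667 (copper, B1)
  D(10) = 0.117 × 10^0.667 = 0.117 × 4.645 = 0.5435 μm
  Mass loss = 0.5435 μm × 8.96 g/cm³ = 4.869 g·m⁻²

D(10) = 4.87 g·m⁻²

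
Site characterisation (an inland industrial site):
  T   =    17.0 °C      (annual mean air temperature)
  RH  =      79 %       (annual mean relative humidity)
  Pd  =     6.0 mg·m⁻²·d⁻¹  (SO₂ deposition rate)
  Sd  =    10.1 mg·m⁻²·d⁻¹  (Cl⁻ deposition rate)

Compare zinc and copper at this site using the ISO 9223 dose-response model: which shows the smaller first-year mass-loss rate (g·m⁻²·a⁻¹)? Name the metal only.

zinc: temperature factor f = -0.071·(7.0) = -0.4970
  Pd branch = 0.0129·Pd^0.44·e^(0.046·RH+f) = 0.6537 μm/a
  Sd branch = 0.0175·Sd^0.57·e^(0.008·RH+0.085·T) = 0.5218 μm/a
  sum: 0.6537 + 0.5218 → r_corr = 1.176 μm/a
  mass loss = 1.176 μm/a × 7.14 g/cm³ = 8.393 g·m⁻²·a⁻¹
copper: f(T) = -0.080·(T−10) [T>10 °C] = -0.5600
  Pd branch = 0.0053·Pd^0.26·e^(0.059·RH+f) = 0.5101 μm/a
  Sd branch = 0.01025·Sd^0.27·e^(0.036·RH+0.049·T) = 0.7565 μm/a
  sum: 0.5101 + 0.7565 → r_corr = 1.267 μm/a
  mass loss = 1.267 μm/a × 8.96 g/cm³ = 11.35 g·m⁻²·a⁻¹
Ordering by g·m⁻²·a⁻¹: copper (11.3) > zinc (8.39)

zinc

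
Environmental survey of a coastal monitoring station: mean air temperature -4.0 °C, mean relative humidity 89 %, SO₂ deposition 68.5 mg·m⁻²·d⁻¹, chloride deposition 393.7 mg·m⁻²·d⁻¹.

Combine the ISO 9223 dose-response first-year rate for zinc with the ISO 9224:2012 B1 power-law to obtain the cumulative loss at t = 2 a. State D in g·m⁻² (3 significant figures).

D(2) = 46.2 g·m⁻²

zinc: f(T) = +0.038·(T−10) [T≤10 °C] = -0.5320
  SO₂ term: 0.0129·68.5^0.44·exp(0.046·89-0.5320) = 2.919
  Sd branch = 0.0175·Sd^0.57·e^(0.008·RH+0.085·T) = 0.7653 μm/a
  sum: 2.919 + 0.7653 → r_corr = 3.684 μm/a
Long-term exponent b (ISO 9224 Table 2, B1) = 0.813
  D(2) = 3.684 × 2^0.813 = 3.684 × 1.757 = 6.473 μm
  Mass loss = 6.473 μm × 7.14 g/cm³ = 46.22 g·m⁻²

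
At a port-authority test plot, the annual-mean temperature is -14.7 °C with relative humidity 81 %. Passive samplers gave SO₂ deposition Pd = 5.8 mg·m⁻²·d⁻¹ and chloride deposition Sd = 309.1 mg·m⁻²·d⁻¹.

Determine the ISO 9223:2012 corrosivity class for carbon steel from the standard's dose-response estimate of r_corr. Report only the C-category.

carbon steel: T≤10 °C ⇒ hinge +0.150·(-14.7−10) = -3.7050
  sulphur-dioxide contribution → 0.5488 μm/a
  chloride contribution → 28.71 μm/a
  total first-year rate 29.25 μm/a
29.3 μm/a falls in (25, 50] for carbon steel → category C3

C3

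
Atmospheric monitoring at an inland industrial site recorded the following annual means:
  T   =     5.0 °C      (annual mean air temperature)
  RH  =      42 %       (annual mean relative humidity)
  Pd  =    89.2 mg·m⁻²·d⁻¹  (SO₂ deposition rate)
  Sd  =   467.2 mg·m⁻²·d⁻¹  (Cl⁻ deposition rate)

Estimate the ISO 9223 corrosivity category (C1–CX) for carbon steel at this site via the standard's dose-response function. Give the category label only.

C3

carbon steel: temperature factor f = +0.150·(-5.0) = -0.7500
  Pd branch = 1.77·Pd^0.52·e^(0.02·RH+f) = 20.01 μm/a
  Cl⁻ term: 0.102·467.2^0.62·exp(0.033·42+0.04·5.0) = 22.52
  r_corr = 20.01 + 22.52 = 42.53 μm/a
ISO 9223 Table 2 (carbon steel): 25 < 42.5 ≤ 50 μm/a ⇒ C3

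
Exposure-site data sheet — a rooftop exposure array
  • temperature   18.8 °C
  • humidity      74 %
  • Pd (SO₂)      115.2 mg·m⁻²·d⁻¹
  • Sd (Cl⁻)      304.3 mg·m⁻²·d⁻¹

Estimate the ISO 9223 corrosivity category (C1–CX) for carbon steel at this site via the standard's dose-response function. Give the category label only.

carbon steel: temperature factor f = -0.054·(8.8) = -0.4752
  SO₂ term: 1.77·115.2^0.52·exp(0.02·74-0.4752) = 57.06
  Sd branch = 0.102·Sd^0.62·e^(0.033·RH+0.04·T) = 86.18 μm/a
  sum: 57.06 + 86.18 → r_corr = 143.2 μm/a
Category bounds: 80…200 μm/a bracket r_corr ⇒ C5

C5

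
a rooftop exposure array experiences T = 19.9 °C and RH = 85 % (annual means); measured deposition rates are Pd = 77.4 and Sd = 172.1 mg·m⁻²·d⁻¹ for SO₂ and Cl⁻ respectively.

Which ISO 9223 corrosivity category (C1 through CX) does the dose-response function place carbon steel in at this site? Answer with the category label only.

C5

carbon steel: T>10 °C ⇒ hinge -0.054·(19.9−10) = -0.5346
  Pd branch = 1.77·Pd^0.52·e^(0.02·RH+f) = 54.48 μm/a
  Sd branch = 0.102·Sd^0.62·e^(0.033·RH+0.04·T) = 90.92 μm/a
  r_corr = 54.48 + 90.92 = 145.4 μm/a
145 μm/a falls in (80, 200] for carbon steel → category C5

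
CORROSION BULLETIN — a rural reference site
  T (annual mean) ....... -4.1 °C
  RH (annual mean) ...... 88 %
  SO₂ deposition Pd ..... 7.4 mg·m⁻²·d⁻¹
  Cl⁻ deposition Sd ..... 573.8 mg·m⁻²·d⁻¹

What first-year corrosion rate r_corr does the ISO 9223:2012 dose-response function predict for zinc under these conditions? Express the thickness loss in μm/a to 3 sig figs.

r_corr = 1.98 μm/a

zinc: T≤10 °C ⇒ hinge +0.038·(-4.1−10) = -0.5358
  SO₂ term: 0.0129·7.4^0.44·exp(0.046·88-0.5358) = 1.043
  Cl⁻ term: 0.0175·573.8^0.57·exp(0.008·88+0.085·-4.1) = 0.9331
  r_corr = 1.043 + 0.9331 = 1.976 μm/a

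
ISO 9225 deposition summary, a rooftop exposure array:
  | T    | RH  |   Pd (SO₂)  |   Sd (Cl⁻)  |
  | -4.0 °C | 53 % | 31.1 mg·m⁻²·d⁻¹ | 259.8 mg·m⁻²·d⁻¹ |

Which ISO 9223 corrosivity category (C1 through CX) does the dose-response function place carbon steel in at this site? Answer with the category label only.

C2

carbon steel: temperature factor f = +0.150·(-14.0) = -2.1000
  Pd branch = 1.77·Pd^0.52·e^(0.02·RH+f) = 3.737 μm/a
  Sd branch = 0.102·Sd^0.62·e^(0.033·RH+0.04·T) = 15.7 μm/a
  r_corr = 3.737 + 15.7 = 19.43 μm/a
19.4 μm/a falls in (1.3, 25] for carbon steel → category C2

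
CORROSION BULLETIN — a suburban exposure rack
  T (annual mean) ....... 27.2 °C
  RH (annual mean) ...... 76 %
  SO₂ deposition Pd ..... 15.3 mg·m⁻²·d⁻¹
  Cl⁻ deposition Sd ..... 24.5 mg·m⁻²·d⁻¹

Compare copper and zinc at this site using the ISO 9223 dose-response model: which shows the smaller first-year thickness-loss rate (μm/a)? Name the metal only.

copper: f(T) = -0.080·(T−10) [T>10 °C] = -1.3760
  SO₂ term: 0.0053·15.3^0.26·exp(0.059·76-1.3760) = 0.241
  Cl⁻ term: 0.01025·24.5^0.27·exp(0.036·76+0.049·27.2) = 1.422
  r_corr = 0.241 + 1.422 = 1.663 μm/a
zinc: f(T) = -0.071·(T−10) [T>10 °C] = -1.2212
  Pd branch = 0.0129·Pd^0.44·e^(0.046·RH+f) = 0.4167 μm/a
  Sd branch = 0.0175·Sd^0.57·e^(0.008·RH+0.085·T) = 2.009 μm/a
  r_corr = 0.4167 + 2.009 = 2.426 μm/a
Ordering by μm/a: zinc (2.43) > copper (1.66)

copper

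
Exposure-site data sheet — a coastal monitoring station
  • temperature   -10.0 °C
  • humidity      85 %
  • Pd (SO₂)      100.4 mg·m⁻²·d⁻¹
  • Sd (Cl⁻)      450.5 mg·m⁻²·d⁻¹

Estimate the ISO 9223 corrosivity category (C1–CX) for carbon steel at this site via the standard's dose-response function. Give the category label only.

carbon steel: f(T) = +0.150·(T−10) [T≤10 °C] = -3.0000
  sulphur-dioxide contribution → 5.3 μm/a
  chloride contribution → 49.93 μm/a
  total first-year rate 55.23 μm/a
Category bounds: 50…80 μm/a bracket r_corr ⇒ C4

C4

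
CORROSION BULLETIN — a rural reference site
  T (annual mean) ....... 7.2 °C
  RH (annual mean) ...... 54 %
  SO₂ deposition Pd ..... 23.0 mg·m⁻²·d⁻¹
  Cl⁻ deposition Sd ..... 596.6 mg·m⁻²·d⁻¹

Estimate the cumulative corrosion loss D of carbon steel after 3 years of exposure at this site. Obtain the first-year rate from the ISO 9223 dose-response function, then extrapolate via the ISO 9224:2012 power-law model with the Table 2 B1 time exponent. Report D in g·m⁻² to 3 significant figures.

carbon steel: temperature factor f = +0.150·(-2.8) = -0.4200
  Pd branch = 1.77·Pd^0.52·e^(0.02·RH+f) = 17.49 μm/a
  Cl⁻ term: 0.102·596.6^0.62·exp(0.033·54+0.04·7.2) = 42.51
  r_corr = 17.49 + 42.51 = 60 μm/a
Power-law: D(3) = r_corr · 3^0.523
  D(3) = 60 × 3^0.523 = 60 × 1.776 = 106.6 μm
  Mass loss = 106.6 μm × 7.85 g/cm³ = 836.7 g·m⁻²

D(3) = 837 g·m⁻²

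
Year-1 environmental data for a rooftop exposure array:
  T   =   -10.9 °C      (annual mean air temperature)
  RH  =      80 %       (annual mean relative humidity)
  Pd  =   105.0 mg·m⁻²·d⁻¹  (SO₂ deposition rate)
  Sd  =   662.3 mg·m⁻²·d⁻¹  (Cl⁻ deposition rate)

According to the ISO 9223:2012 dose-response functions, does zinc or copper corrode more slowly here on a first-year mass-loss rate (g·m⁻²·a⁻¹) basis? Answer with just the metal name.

copper

zinc: temperature factor f = +0.038·(-20.9) = -0.7942
  sulphur-dioxide contribution → 1.791 μm/a
  chloride contribution → 0.5329 μm/a
  ⇒ r_corr(zinc) = 2.324 μm/a
  mass loss = 2.324 μm/a × 7.14 g/cm³ = 16.6 g·m⁻²·a⁻¹
copper: temperature factor f = +0.126·(-20.9) = -2.6334
  sulphur-dioxide contribution → 0.1432 μm/a
  chloride contribution → 0.6183 μm/a
  ⇒ r_corr(copper) = 0.7615 μm/a
  mass loss = 0.7615 μm/a × 8.96 g/cm³ = 6.823 g·m⁻²·a⁻¹
Ordering by g·m⁻²·a⁻¹: zinc (16.6) > copper (6.82)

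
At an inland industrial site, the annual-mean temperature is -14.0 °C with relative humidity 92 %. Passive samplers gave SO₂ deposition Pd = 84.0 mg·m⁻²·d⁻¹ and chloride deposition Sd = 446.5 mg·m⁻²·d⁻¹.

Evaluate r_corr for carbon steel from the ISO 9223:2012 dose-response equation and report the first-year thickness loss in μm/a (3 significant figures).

carbon steel: f(T) = +0.150·(T−10) [T≤10 °C] = -3.6000
  SO₂ term: 1.77·84.0^0.52·exp(0.02·92-3.6000) = 3.05
  Sd branch = 0.102·Sd^0.62·e^(0.033·RH+0.04·T) = 53.31 μm/a
  r_corr = 3.05 + 53.31 = 56.36 μm/a

r_corr = 56.4 μm/a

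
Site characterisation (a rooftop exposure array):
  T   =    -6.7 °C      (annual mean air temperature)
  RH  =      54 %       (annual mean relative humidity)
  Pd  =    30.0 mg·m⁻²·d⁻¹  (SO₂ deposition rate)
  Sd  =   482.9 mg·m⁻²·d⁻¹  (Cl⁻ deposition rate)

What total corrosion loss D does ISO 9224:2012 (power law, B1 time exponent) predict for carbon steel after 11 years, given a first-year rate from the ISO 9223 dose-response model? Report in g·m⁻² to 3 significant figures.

D(11) = 657 g·m⁻²

carbon steel: T≤10 °C ⇒ hinge +0.150·(-6.7−10) = -2.5050
  sulphur-dioxide contribution → 2.496 μm/a
  chloride contribution → 21.39 μm/a
  total first-year rate 23.88 μm/a
ISO 9224: D(t) = r_corr · t^b with b = 0.523 (carbon steel, B1)
  D(11) = 23.88 × 11^0.523 = 23.88 × 3.505 = 83.7 μm
  Mass loss = 83.7 μm × 7.85 g/cm³ = 657 g·m⁻²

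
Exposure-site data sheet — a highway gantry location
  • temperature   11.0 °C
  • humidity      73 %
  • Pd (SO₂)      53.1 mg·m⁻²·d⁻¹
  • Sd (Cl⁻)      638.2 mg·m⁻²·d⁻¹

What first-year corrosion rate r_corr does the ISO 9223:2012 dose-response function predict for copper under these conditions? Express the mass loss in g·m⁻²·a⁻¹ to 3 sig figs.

copper: temperature factor f = -0.080·(1.0) = -0.0800
  SO₂ term: 0.0053·53.1^0.26·exp(0.059·73-0.0800) = 1.02
  Sd branch = 0.01025·Sd^0.27·e^(0.036·RH+0.049·T) = 1.391 μm/a
  sum: 1.02 + 1.391 → r_corr = 2.411 μm/a
Convert to mass loss: 2.411 μm/a × 8.96 g/cm³ = 21.61 g·m⁻²·a⁻¹

r_corr = 21.6 g·m⁻²·a⁻¹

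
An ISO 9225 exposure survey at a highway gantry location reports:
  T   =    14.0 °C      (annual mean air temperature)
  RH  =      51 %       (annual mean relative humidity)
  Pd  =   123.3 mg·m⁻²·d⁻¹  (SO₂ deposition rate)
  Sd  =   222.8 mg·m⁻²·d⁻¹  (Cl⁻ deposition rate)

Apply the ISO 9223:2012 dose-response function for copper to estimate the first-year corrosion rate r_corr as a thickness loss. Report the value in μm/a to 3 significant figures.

copper: temperature factor f = -0.080·(4.0) = -0.3200
  Pd branch = 0.0053·Pd^0.26·e^(0.059·RH+f) = 0.2727 μm/a
  Sd branch = 0.01025·Sd^0.27·e^(0.036·RH+0.049·T) = 0.5495 μm/a
  r_corr = 0.2727 + 0.5495 = 0.8222 μm/a

r_corr = 0.822 μm/a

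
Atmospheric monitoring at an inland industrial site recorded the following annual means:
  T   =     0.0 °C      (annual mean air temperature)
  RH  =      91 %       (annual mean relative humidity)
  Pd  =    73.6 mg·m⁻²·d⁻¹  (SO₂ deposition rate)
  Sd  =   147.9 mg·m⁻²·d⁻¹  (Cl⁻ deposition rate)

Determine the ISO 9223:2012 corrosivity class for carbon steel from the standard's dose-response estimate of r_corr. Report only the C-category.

carbon steel: f(T) = +0.150·(T−10) [T≤10 °C] = -1.5000
  Pd branch = 1.77·Pd^0.52·e^(0.02·RH+f) = 22.79 μm/a
  Cl⁻ term: 0.102·147.9^0.62·exp(0.033·91+0.04·0.0) = 45.52
  sum: 22.79 + 45.52 → r_corr = 68.31 μm/a
68.3 μm/a falls in (50, 80] for carbon steel → category C4

C4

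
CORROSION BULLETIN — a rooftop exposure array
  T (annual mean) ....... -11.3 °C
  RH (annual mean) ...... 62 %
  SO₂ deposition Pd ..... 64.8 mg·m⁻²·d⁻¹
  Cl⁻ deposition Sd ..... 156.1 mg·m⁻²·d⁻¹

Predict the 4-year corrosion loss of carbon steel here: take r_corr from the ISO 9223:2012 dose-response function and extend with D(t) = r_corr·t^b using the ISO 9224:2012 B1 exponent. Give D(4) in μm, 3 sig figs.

D(4) = 28.3 μm

carbon steel: T≤10 °C ⇒ hinge +0.150·(-11.3−10) = -3.1950
  SO₂ term: 1.77·64.8^0.52·exp(0.02·62-3.1950) = 2.193
  Sd branch = 0.102·Sd^0.62·e^(0.033·RH+0.04·T) = 11.5 μm/a
  r_corr = 2.193 + 11.5 = 13.69 μm/a
ISO 9224: D(t) = r_corr · t^b with b = 0.523 (carbon steel, B1)
  D(4) = 13.69 × 4^0.523 = 13.69 × 2.065 = 28.28 μm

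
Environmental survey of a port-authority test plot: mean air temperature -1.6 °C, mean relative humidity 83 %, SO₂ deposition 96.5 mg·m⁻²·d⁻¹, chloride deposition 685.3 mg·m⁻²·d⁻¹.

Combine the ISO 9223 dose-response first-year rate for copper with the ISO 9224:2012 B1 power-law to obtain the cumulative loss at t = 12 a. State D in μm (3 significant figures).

D(12) = 8.58 μm

copper: temperature factor f = +0.126·(-11.6) = -1.4616
  SO₂ term: 0.0053·96.5^0.26·exp(0.059·83-1.4616) = 0.5398
  Sd branch = 0.01025·Sd^0.27·e^(0.036·RH+0.049·T) = 1.097 μm/a
  r_corr = 0.5398 + 1.097 = 1.636 μm/a
Long-term exponent b (ISO 9224 Table 2, B1) = 0.667
  D(12) = 1.636 × 12^0.667 = 1.636 × 5.246 = 8.584 μm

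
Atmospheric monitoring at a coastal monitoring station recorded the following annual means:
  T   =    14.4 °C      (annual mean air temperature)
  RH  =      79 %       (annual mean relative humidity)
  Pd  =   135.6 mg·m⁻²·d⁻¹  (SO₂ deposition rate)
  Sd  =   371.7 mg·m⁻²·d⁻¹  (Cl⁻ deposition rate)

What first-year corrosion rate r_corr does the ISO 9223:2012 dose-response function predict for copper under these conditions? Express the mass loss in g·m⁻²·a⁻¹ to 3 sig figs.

copper: T>10 °C ⇒ hinge -0.080·(14.4−10) = -0.3520
  SO₂ term: 0.0053·135.6^0.26·exp(0.059·79-0.3520) = 1.413
  Sd branch = 0.01025·Sd^0.27·e^(0.036·RH+0.049·T) = 1.763 μm/a
  sum: 1.413 + 1.763 → r_corr = 3.176 μm/a
Convert to mass loss: 3.176 μm/a × 8.96 g/cm³ = 28.45 g·m⁻²·a⁻¹

r_corr = 28.5 g·m⁻²·a⁻¹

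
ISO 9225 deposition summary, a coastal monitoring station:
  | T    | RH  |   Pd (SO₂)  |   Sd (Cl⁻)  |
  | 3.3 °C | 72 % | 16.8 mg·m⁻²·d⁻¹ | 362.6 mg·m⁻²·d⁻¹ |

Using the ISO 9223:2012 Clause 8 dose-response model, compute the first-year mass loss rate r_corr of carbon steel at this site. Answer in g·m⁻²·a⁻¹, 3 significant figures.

carbon steel: T≤10 °C ⇒ hinge +0.150·(3.3−10) = -1.0050
  Pd branch = 1.77·Pd^0.52·e^(0.02·RH+f) = 11.86 μm/a
  Cl⁻ term: 0.102·362.6^0.62·exp(0.033·72+0.04·3.3) = 48.38
  sum: 11.86 + 48.38 → r_corr = 60.24 μm/a
Convert to mass loss: 60.24 μm/a × 7.85 g/cm³ = 472.9 g·m⁻²·a⁻¹

r_corr = 473 g·m⁻²·a⁻¹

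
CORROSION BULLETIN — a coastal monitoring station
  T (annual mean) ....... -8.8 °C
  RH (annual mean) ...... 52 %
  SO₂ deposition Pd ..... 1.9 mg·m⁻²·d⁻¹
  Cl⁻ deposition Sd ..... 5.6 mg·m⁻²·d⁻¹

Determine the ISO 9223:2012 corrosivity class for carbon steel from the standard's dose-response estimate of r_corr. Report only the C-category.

C2

carbon steel: T≤10 °C ⇒ hinge +0.150·(-8.8−10) = -2.8200
  Pd branch = 1.77·Pd^0.52·e^(0.02·RH+f) = 0.4168 μm/a
  Cl⁻ term: 0.102·5.6^0.62·exp(0.033·52+0.04·-8.8) = 1.161
  sum: 0.4168 + 1.161 → r_corr = 1.578 μm/a
1.58 μm/a falls in (1.3, 25] for carbon steel → category C2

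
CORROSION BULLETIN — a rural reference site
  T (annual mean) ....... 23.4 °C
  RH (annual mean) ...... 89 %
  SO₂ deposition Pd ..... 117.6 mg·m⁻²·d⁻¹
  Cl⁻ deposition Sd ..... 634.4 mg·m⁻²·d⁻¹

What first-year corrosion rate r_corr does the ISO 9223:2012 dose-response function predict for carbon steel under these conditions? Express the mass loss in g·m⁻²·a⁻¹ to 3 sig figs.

r_corr = 2.58e+03 g·m⁻²·a⁻¹

carbon steel: temperature factor f = -0.054·(13.4) = -0.7236
  sulphur-dioxide contribution → 60.73 μm/a
  chloride contribution → 268 μm/a
  total first-year rate 328.7 μm/a
Convert to mass loss: 328.7 μm/a × 7.85 g/cm³ = 2580 g·m⁻²·a⁻¹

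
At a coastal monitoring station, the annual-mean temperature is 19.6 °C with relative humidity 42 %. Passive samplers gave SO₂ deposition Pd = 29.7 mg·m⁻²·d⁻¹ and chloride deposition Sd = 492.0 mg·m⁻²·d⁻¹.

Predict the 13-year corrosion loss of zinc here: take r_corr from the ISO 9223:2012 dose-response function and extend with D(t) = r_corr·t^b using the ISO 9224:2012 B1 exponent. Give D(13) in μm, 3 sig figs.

D(13) = 37.3 μm

zinc: temperature factor f = -0.071·(9.6) = -0.6816
  Pd branch = 0.0129·Pd^0.44·e^(0.046·RH+f) = 0.2003 μm/a
  Cl⁻ term: 0.0175·492.0^0.57·exp(0.008·42+0.085·19.6) = 4.435
  r_corr = 0.2003 + 4.435 = 4.636 μm/a
ISO 9224: D(t) = r_corr · t^b with b = 0.813 (zinc, B1)
  D(13) = 4.636 × 13^0.813 = 4.636 × 8.047 = 37.3 μm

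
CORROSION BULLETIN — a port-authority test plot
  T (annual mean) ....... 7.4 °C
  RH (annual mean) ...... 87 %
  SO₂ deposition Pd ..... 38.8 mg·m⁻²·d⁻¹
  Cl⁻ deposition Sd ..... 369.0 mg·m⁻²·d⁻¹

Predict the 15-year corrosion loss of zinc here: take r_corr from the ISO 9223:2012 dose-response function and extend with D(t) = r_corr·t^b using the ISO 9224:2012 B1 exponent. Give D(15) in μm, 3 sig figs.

D(15) = 46.2 μm

zinc: temperature factor f = +0.038·(-2.6) = -0.0988
  SO₂ term: 0.0129·38.8^0.44·exp(0.046·87-0.0988) = 3.198
  Cl⁻ term: 0.0175·369.0^0.57·exp(0.008·87+0.085·7.4) = 1.913
  r_corr = 3.198 + 1.913 = 5.11 μm/a
Power-law: D(15) = r_corr · 15^0.813
  D(15) = 5.11 × 15^0.813 = 5.11 × 9.04 = 46.2 μm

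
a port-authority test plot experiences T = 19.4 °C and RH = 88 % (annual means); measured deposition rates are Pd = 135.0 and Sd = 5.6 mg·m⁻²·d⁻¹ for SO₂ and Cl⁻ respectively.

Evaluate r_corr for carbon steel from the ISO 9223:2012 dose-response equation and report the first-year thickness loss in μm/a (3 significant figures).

r_corr = 91.1 μm/a

carbon steel: T>10 °C ⇒ hinge -0.054·(19.4−10) = -0.5076
  sulphur-dioxide contribution → 79.37 μm/a
  chloride contribution → 11.77 μm/a
  total first-year rate 91.14 μm/a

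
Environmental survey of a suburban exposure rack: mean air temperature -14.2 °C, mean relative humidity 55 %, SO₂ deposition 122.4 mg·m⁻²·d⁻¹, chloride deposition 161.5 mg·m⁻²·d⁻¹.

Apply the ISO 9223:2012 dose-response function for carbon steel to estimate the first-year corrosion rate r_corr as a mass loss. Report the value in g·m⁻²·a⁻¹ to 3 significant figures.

r_corr = 78.7 g·m⁻²·a⁻¹

carbon steel: T≤10 °C ⇒ hinge +0.150·(-14.2−10) = -3.6300
  sulphur-dioxide contribution → 1.717 μm/a
  chloride contribution → 8.303 μm/a
  total first-year rate 10.02 μm/a
Convert to mass loss: 10.02 μm/a × 7.85 g/cm³ = 78.66 g·m⁻²·a⁻¹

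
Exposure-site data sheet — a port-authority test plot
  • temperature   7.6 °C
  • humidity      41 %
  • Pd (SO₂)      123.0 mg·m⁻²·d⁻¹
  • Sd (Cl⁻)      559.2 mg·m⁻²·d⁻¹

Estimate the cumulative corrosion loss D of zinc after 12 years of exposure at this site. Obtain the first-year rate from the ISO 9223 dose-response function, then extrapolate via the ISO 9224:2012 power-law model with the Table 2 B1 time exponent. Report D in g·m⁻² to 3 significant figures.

D(12) = 127 g·m⁻²

zinc: temperature factor f = +0.038·(-2.4) = -0.0912
  sulphur-dioxide contribution → 0.6451 μm/a
  chloride contribution → 1.707 μm/a
  total first-year rate 2.352 μm/a
Power-law: D(12) = r_corr · 12^0.813
  D(12) = 2.352 × 12^0.813 = 2.352 × 7.54 = 17.73 μm
  Mass loss = 17.73 μm × 7.14 g/cm³ = 126.6 g·m⁻²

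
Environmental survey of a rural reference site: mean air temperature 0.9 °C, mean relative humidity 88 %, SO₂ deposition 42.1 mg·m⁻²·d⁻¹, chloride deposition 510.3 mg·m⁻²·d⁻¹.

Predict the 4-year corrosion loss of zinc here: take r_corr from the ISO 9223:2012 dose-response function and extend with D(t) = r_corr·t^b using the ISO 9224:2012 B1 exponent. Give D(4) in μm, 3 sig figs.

D(4) = 12.5 μm

zinc: temperature factor f = +0.038·(-9.1) = -0.3458
  SO₂ term: 0.0129·42.1^0.44·exp(0.046·88-0.3458) = 2.711
  Cl⁻ term: 0.0175·510.3^0.57·exp(0.008·88+0.085·0.9) = 1.335
  r_corr = 2.711 + 1.335 = 4.046 μm/a
Power-law: D(4) = r_corr · 4^0.813
  D(4) = 4.046 × 4^0.813 = 4.046 × 3.087 = 12.49 μm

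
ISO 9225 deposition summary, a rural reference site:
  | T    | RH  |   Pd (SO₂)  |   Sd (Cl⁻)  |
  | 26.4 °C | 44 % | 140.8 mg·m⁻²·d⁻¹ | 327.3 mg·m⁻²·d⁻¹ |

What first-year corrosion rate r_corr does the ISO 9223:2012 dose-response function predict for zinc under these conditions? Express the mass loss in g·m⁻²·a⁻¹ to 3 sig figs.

r_corr = 47.4 g·m⁻²·a⁻¹

zinc: f(T) = -0.071·(T−10) [T>10 °C] = -1.1644
  SO₂ term: 0.0129·140.8^0.44·exp(0.046·44-1.1644) = 0.2687
  Sd branch = 0.0175·Sd^0.57·e^(0.008·RH+0.085·T) = 6.368 μm/a
  r_corr = 0.2687 + 6.368 = 6.636 μm/a
Convert to mass loss: 6.636 μm/a × 7.14 g/cm³ = 47.38 g·m⁻²·a⁻¹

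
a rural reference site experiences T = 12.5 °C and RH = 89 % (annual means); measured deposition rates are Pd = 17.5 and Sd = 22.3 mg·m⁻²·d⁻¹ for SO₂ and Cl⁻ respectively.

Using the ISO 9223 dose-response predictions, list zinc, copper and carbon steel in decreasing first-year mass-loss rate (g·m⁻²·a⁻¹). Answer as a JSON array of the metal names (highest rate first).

zinc: T>10 °C ⇒ hinge -0.071·(12.5−10) = -0.1775
  sulphur-dioxide contribution → 2.283 μm/a
  chloride contribution → 0.6057 μm/a
  total first-year rate 2.888 μm/a
  mass loss = 2.888 μm/a × 7.14 g/cm³ = 20.62 g·m⁻²·a⁻¹
copper: temperature factor f = -0.080·(2.5) = -0.2000
  sulphur-dioxide contribution → 1.742 μm/a
  chloride contribution → 1.077 μm/a
  total first-year rate 2.819 μm/a
  mass loss = 2.819 μm/a × 8.96 g/cm³ = 25.26 g·m⁻²·a⁻¹
carbon steel: temperature factor f = -0.054·(2.5) = -0.1350
  sulphur-dioxide contribution → 40.62 μm/a
  chloride contribution → 21.74 μm/a
  ⇒ r_corr(carbon steel) = 62.36 μm/a
  mass loss = 62.36 μm/a × 7.85 g/cm³ = 489.5 g·m⁻²·a⁻¹
Ordering by g·m⁻²·a⁻¹: carbon steel (490) > copper (25.3) > zinc (20.6)

["carbon steel", "copper", "zinc"]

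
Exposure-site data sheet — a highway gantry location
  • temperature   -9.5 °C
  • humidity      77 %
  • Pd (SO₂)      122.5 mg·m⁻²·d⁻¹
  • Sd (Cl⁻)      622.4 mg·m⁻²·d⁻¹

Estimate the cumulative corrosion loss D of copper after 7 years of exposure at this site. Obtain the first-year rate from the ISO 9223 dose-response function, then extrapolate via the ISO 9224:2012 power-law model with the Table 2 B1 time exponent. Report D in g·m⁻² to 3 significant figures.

D(7) = 24.1 g·m⁻²

copper: T≤10 °C ⇒ hinge +0.126·(-9.5−10) = -2.4570
  Pd branch = 0.0053·Pd^0.26·e^(0.059·RH+f) = 0.149 μm/a
  Sd branch = 0.01025·Sd^0.27·e^(0.036·RH+0.049·T) = 0.5846 μm/a
  r_corr = 0.149 + 0.5846 = 0.7335 μm/a
ISO 9224: D(t) = r_corr · t^b with b = 0.667 (copper, B1)
  D(7) = 0.7335 × 7^0.667 = 0.7335 × 3.662 = 2.686 μm
  Mass loss = 2.686 μm × 8.96 g/cm³ = 24.07 g·m⁻²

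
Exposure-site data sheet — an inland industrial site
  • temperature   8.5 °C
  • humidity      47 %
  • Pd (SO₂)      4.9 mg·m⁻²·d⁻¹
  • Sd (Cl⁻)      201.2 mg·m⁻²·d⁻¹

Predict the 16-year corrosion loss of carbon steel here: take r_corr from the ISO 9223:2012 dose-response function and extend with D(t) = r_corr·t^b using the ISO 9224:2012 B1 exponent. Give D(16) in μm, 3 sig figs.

D(16) = 112 μm

carbon steel: T≤10 °C ⇒ hinge +0.150·(8.5−10) = -0.2250
  SO₂ term: 1.77·4.9^0.52·exp(0.02·47-0.2250) = 8.268
  Cl⁻ term: 0.102·201.2^0.62·exp(0.033·47+0.04·8.5) = 18.12
  sum: 8.268 + 18.12 → r_corr = 26.39 μm/a
Power-law: D(16) = r_corr · 16^0.523
  D(16) = 26.39 × 16^0.523 = 26.39 × 4.263 = 112.5 μm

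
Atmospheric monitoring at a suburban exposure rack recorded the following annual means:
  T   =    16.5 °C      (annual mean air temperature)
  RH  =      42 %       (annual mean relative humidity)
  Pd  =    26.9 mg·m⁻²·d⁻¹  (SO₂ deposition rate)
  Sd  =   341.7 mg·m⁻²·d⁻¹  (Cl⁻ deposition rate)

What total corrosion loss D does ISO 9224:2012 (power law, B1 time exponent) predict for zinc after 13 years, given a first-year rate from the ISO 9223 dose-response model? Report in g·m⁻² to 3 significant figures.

zinc: temperature factor f = -0.071·(6.5) = -0.4615
  Pd branch = 0.0129·Pd^0.44·e^(0.046·RH+f) = 0.239 μm/a
  Cl⁻ term: 0.0175·341.7^0.57·exp(0.008·42+0.085·16.5) = 2.768
  sum: 0.239 + 2.768 → r_corr = 3.007 μm/a
Long-term exponent b (ISO 9224 Table 2, B1) = 0.813
  D(13) = 3.007 × 13^0.813 = 3.007 × 8.047 = 24.2 μm
  Mass loss = 24.2 μm × 7.14 g/cm³ = 172.8 g·m⁻²

D(13) = 173 g·m⁻²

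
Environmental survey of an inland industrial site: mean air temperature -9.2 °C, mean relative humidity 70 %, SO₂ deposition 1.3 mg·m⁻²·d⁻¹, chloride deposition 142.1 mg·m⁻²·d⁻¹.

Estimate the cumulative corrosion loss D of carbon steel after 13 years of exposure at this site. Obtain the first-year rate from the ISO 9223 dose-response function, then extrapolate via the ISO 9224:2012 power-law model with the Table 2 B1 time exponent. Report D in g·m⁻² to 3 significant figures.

carbon steel: T≤10 °C ⇒ hinge +0.150·(-9.2−10) = -2.8800
  sulphur-dioxide contribution → 0.4618 μm/a
  chloride contribution → 15.37 μm/a
  total first-year rate 15.83 μm/a
ISO 9224: D(t) = r_corr · t^b with b = 0.523 (carbon steel, B1)
  D(13) = 15.83 × 13^0.523 = 15.83 × 3.825 = 60.54 μm
  Mass loss = 60.54 μm × 7.85 g/cm³ = 475.3 g·m⁻²

D(13) = 475 g·m⁻²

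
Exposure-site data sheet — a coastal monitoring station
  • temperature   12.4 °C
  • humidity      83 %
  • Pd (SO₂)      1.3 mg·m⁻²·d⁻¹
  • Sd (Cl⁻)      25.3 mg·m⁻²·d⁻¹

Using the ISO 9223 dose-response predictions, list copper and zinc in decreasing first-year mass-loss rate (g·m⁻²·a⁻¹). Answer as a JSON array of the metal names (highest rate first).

copper: T>10 °C ⇒ hinge -0.080·(12.4−10) = -0.1920
  sulphur-dioxide contribution → 0.627 μm/a
  chloride contribution → 0.8935 μm/a
  total first-year rate 1.521 μm/a
  mass loss = 1.521 μm/a × 8.96 g/cm³ = 13.62 g·m⁻²·a⁻¹
zinc: f(T) = -0.071·(T−10) [T>10 °C] = -0.1704
  sulphur-dioxide contribution → 0.5557 μm/a
  chloride contribution → 0.6151 μm/a
  ⇒ r_corr(zinc) = 1.171 μm/a
  mass loss = 1.171 μm/a × 7.14 g/cm³ = 8.36 g·m⁻²·a⁻¹
Ordering by g·m⁻²·a⁻¹: copper (13.6) > zinc (8.36)

["copper", "zinc"]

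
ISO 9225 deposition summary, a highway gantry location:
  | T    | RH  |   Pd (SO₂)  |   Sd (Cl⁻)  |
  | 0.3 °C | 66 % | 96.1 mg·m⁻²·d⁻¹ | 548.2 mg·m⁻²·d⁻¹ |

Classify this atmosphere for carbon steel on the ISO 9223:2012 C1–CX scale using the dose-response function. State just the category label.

carbon steel: f(T) = +0.150·(T−10) [T≤10 °C] = -1.4550
  sulphur-dioxide contribution → 16.61 μm/a
  chloride contribution → 45.48 μm/a
  ⇒ r_corr(carbon steel) = 62.09 μm/a
62.1 μm/a falls in (50, 80] for carbon steel → category C4

C4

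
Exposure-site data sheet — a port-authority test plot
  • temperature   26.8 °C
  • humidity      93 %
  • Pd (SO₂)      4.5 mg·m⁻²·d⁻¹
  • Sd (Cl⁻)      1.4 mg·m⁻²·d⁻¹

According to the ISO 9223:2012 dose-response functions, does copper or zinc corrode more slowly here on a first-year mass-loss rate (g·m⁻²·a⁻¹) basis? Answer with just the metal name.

copper: f(T) = -0.080·(T−10) [T>10 °C] = -1.3440
  SO₂ term: 0.0053·4.5^0.26·exp(0.059·93-1.3440) = 0.4936
  Cl⁻ term: 0.01025·1.4^0.27·exp(0.036·93+0.049·26.8) = 1.187
  sum: 0.4936 + 1.187 → r_corr = 1.681 μm/a
  mass loss = 1.681 μm/a × 8.96 g/cm³ = 15.06 g·m⁻²·a⁻¹
zinc: temperature factor f = -0.071·(16.8) = -1.1928
  SO₂ term: 0.0129·4.5^0.44·exp(0.046·93-1.1928) = 0.5469
  Sd branch = 0.0175·Sd^0.57·e^(0.008·RH+0.085·T) = 0.4353 μm/a
  sum: 0.5469 + 0.4353 → r_corr = 0.9822 μm/a
  mass loss = 0.9822 μm/a × 7.14 g/cm³ = 7.013 g·m⁻²·a⁻¹
Ordering by g·m⁻²·a⁻¹: copper (15.1) > zinc (7.01)

zinc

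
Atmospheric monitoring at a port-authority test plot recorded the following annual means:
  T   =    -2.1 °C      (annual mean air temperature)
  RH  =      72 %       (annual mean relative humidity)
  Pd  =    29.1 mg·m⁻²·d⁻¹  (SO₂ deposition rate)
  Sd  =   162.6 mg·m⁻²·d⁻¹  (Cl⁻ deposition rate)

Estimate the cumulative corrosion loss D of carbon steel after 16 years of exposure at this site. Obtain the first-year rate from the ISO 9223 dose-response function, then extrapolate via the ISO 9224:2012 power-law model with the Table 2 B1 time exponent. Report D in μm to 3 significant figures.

D(16) = 131 μm

carbon steel: f(T) = +0.150·(T−10) [T≤10 °C] = -1.8150
  sulphur-dioxide contribution → 7.02 μm/a
  chloride contribution → 23.71 μm/a
  total first-year rate 30.73 μm/a
ISO 9224: D(t) = r_corr · t^b with b = 0.523 (carbon steel, B1)
  D(16) = 30.73 × 16^0.523 = 30.73 × 4.263 = 131 μm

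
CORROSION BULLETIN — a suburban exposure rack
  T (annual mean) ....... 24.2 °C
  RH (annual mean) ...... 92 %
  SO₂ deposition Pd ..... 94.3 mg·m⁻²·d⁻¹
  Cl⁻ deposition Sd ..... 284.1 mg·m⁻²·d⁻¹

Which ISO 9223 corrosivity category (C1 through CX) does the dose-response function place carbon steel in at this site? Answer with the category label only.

carbon steel: f(T) = -0.054·(T−10) [T>10 °C] = -0.7668
  sulphur-dioxide contribution → 55.06 μm/a
  chloride contribution → 185.6 μm/a
  total first-year rate 240.7 μm/a
ISO 9223 Table 2 (carbon steel): 200 < 241 ≤ 700 μm/a ⇒ CX

CX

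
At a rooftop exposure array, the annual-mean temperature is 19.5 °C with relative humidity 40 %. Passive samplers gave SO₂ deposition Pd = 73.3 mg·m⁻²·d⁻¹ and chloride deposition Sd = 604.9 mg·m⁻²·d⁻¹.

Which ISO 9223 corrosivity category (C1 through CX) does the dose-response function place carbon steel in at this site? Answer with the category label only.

carbon steel: temperature factor f = -0.054·(9.5) = -0.5130
  Pd branch = 1.77·Pd^0.52·e^(0.02·RH+f) = 22 μm/a
  Cl⁻ term: 0.102·604.9^0.62·exp(0.033·40+0.04·19.5) = 44.18
  sum: 22 + 44.18 → r_corr = 66.19 μm/a
Category bounds: 50…80 μm/a bracket r_corr ⇒ C4

C4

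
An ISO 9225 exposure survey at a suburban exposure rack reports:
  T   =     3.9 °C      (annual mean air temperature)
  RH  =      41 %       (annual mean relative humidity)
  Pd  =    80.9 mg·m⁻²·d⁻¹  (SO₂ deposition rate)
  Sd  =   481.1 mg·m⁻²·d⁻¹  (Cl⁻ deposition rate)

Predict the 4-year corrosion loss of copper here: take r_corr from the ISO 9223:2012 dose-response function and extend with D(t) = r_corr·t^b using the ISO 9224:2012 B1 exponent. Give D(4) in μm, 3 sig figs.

D(4) = 0.943 μm

copper: T≤10 °C ⇒ hinge +0.126·(3.9−10) = -0.7686
  SO₂ term: 0.0053·80.9^0.26·exp(0.059·41-0.7686) = 0.08652
  Sd branch = 0.01025·Sd^0.27·e^(0.036·RH+0.049·T) = 0.2877 μm/a
  sum: 0.08652 + 0.2877 → r_corr = 0.3742 μm/a
Power-law: D(4) = r_corr · 4^0.667
  D(4) = 0.3742 × 4^0.667 = 0.3742 × 2.521 = 0.9434 μm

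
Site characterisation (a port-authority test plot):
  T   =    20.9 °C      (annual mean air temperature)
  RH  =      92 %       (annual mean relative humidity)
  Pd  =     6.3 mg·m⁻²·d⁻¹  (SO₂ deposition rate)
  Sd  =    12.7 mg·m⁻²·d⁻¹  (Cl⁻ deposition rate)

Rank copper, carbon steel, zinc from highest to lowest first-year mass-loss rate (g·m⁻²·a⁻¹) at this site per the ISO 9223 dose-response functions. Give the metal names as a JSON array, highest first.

["carbon steel", "copper", "zinc"]

copper: T>10 °C ⇒ hinge -0.080·(20.9−10) = -0.8720
  sulphur-dioxide contribution → 0.8142 μm/a
  chloride contribution → 1.556 μm/a
  ⇒ r_corr(copper) = 2.37 μm/a
  mass loss = 2.37 μm/a × 8.96 g/cm³ = 21.23 g·m⁻²·a⁻¹
carbon steel: temperature factor f = -0.054·(10.9) = -0.5886
  sulphur-dioxide contribution → 16.11 μm/a
  chloride contribution → 23.69 μm/a
  total first-year rate 39.8 μm/a
  mass loss = 39.8 μm/a × 7.85 g/cm³ = 312.4 g·m⁻²·a⁻¹
zinc: f(T) = -0.071·(T−10) [T>10 °C] = -0.7739
  sulphur-dioxide contribution → 0.9207 μm/a
  chloride contribution → 0.9191 μm/a
  total first-year rate 1.84 μm/a
  mass loss = 1.84 μm/a × 7.14 g/cm³ = 13.14 g·m⁻²·a⁻¹
Ordering by g·m⁻²·a⁻¹: carbon steel (312) > copper (21.2) > zinc (13.1)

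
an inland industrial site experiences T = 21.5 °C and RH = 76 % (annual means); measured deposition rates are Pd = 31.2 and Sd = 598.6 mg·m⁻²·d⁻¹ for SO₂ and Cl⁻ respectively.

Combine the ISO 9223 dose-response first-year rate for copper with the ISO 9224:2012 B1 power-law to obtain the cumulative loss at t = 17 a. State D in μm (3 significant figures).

D(17) = 19.9 μm

copper: T>10 °C ⇒ hinge -0.080·(21.5−10) = -0.9200
  SO₂ term: 0.0053·31.2^0.26·exp(0.059·76-0.9200) = 0.4577
  Sd branch = 0.01025·Sd^0.27·e^(0.036·RH+0.049·T) = 2.549 μm/a
  r_corr = 0.4577 + 2.549 = 3.006 μm/a
ISO 9224: D(t) = r_corr · t^b with b = 0.667 (copper, B1)
  D(17) = 3.006 × 17^0.667 = 3.006 × 6.618 = 19.9 μm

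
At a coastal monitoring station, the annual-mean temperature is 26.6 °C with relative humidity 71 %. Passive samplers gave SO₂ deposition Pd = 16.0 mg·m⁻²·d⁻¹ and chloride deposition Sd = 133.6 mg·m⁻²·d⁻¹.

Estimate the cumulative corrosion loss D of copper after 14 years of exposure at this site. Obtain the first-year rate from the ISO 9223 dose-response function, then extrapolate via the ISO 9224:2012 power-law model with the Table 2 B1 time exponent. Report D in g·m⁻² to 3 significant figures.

D(14) = 105 g·m⁻²

copper: temperature factor f = -0.080·(16.6) = -1.3280
  Pd branch = 0.0053·Pd^0.26·e^(0.059·RH+f) = 0.1905 μm/a
  Cl⁻ term: 0.01025·133.6^0.27·exp(0.036·71+0.049·26.6) = 1.823
  sum: 0.1905 + 1.823 → r_corr = 2.014 μm/a
Long-term exponent b (ISO 9224 Table 2, B1) = 0.667
  D(14) = 2.014 × 14^0.667 = 2.014 × 5.814 = 11.71 μm
  Mass loss = 11.71 μm × 8.96 g/cm³ = 104.9 g·m⁻²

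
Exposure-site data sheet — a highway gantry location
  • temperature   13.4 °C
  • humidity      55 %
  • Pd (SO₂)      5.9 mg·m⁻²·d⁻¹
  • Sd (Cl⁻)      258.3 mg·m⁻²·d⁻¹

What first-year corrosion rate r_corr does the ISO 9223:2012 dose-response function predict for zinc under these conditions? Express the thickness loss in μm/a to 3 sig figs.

zinc: T>10 °C ⇒ hinge -0.071·(13.4−10) = -0.2414
  SO₂ term: 0.0129·5.9^0.44·exp(0.046·55-0.2414) = 0.2778
  Cl⁻ term: 0.0175·258.3^0.57·exp(0.008·55+0.085·13.4) = 2.012
  r_corr = 0.2778 + 2.012 = 2.29 μm/a

r_corr = 2.29 μm/a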